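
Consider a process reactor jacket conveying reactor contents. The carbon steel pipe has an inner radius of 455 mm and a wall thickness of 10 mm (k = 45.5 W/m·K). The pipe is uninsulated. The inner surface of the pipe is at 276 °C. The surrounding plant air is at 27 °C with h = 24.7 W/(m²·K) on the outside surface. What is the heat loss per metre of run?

q′ ≈ 17900 W/m

Cylindrical conduction, so R = ln(r₂/r₁)/(2πkL) per layer, in series:
R_carbon steel pipe wall = ln(465/455)/(2π×45.5×1) = 7.604×10^-5 K/W
R_outer film = 1/(h_o·2πr_oL) = 1/(24.7×2π×0.465×1) = 0.01386 K/W
R_total = 0.01393 K/W
Q = ΔT/R_total = 249/0.01393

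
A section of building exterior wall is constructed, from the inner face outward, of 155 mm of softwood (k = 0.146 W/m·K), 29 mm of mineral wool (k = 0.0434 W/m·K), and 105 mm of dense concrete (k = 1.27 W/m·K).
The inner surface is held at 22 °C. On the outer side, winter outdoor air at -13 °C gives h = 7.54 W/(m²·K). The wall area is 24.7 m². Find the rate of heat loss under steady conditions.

Model the wall as resistances in series:
R_softwood = L/(kA) = 0.155/(0.146×24.7) = 0.04298 K/W
R_mineral wool = L/(kA) = 0.029/(0.0434×24.7) = 0.02705 K/W
R_dense concrete = L/(kA) = 0.105/(1.27×24.7) = 0.003347 K/W
R_outer film = 1/(h_o·A) = 1/(7.54×24.7) = 0.005369 K/W
R_total = 0.07875 K/W
Q = ΔT / R_total = 35 / 0.07875

Q ≈ 444 W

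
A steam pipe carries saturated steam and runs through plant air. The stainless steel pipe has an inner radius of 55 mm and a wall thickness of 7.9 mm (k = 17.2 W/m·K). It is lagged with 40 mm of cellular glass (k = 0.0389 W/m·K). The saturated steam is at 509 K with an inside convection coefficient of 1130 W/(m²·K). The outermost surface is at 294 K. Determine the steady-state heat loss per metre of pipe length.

For a radial system each layer contributes R = ln(r_out/r_in)/(2πkL); films add R = 1/(hA).
R_inner film = 1/(h_i·2πr₁L) = 1/(1130×2π×0.055×1) = 0.002561 K/W
R_stainless steel pipe wall = ln(62.9/55)/(2π×17.2×1) = 0.001242 K/W
R_cellular glass = ln(102.9/62.9)/(2π×0.0389×1) = 2.014 K/W
R_total = 2.018 K/W
Q = ΔT/R_total = 215/2.018

q′ ≈ 107 W/m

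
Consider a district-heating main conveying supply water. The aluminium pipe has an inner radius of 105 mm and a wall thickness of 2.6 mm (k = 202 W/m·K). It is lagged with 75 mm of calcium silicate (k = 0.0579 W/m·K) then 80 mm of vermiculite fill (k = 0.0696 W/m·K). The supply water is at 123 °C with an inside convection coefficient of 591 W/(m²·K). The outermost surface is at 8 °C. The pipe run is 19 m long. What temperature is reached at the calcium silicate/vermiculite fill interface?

T ≈ 49.8 °C

For a radial system each layer contributes R = ln(r_out/r_in)/(2πkL); films add R = 1/(hA).
R_inner film = 1/(h_i·2πr₁L) = 1/(591×2π×0.105×19) = 1.35×10^-4 K/W
R_aluminium pipe wall = ln(107.6/105)/(2π×202×19) = 1.014×10^-6 K/W
R_calcium silicate = ln(182.6/107.6)/(2π×0.0579×19) = 0.07651 K/W
R_vermiculite fill = ln(262.6/182.6)/(2π×0.0696×19) = 0.04373 K/W
R_total = 0.1204 K/W
Q = ΔT/R_total = 115/0.1204
Q = 955 W
T_interface = T_inner − Q·ΣR(inner→interface) = 123 − 955×0.07665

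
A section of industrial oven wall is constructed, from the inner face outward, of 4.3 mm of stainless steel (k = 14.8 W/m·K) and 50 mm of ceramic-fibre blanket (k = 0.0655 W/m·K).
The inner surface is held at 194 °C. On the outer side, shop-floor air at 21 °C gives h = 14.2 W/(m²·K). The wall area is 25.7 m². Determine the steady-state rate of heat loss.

Model the wall as resistances in series:
R_stainless steel = L/(kA) = 0.0043/(14.8×25.7) = 1.131×10^-5 K/W
R_ceramic-fibre blanket = L/(kA) = 0.05/(0.0655×25.7) = 0.0297 K/W
R_outer film = 1/(h_o·A) = 1/(14.2×25.7) = 0.00274 K/W
R_total = 0.03245 K/W
Q = ΔT / R_total = 173 / 0.03245

Q ≈ 5330 W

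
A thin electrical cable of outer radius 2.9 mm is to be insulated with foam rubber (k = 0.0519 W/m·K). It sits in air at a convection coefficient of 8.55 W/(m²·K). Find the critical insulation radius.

For a cylinder r_cr = k/h = 0.0519/8.55
r_cr = 6.07 mm; since the bare radius (2.9 mm) is below r_cr, adding a thin layer of insulation will *increase* heat loss.

r_cr ≈ 6.07 mm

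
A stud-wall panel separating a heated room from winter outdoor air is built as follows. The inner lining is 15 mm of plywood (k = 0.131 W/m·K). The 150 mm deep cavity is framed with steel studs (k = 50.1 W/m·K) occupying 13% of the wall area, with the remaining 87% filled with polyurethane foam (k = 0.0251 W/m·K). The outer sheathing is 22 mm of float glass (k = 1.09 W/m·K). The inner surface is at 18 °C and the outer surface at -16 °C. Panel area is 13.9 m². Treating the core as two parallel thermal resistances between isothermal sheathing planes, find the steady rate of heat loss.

Sheathing layers in series; stud and cavity paths in parallel between them.
R_inner = 0.015/(0.131×13.9) = 0.008238 K/W
R_stud  = 0.15/(50.1×0.13×13.9) = 0.001657 K/W
R_cav   = 0.15/(0.0251×0.87×13.9) = 0.4942 K/W
1/R_core = 1/R_stud + 1/R_cav → R_core = 0.001651 K/W
R_outer = 0.022/(1.09×13.9) = 0.001452 K/W
R_total = 0.01134 K/W
Q = ΔT/R_total = 34/0.01134

Q ≈ 3000 W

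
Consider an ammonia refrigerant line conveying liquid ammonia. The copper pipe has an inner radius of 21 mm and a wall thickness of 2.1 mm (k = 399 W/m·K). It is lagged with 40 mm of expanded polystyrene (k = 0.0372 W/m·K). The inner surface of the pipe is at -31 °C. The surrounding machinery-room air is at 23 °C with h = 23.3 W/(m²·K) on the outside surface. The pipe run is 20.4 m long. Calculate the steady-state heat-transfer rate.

Per-layer cylindrical resistances, series-summed:
R_copper pipe wall = ln(23.1/21)/(2π×399×20.4) = 1.864×10^-6 K/W
R_expanded polystyrene = ln(63.1/23.1)/(2π×0.0372×20.4) = 0.2107 K/W
R_outer film = 1/(h_o·2πr_oL) = 1/(23.3×2π×0.0631×20.4) = 0.005306 K/W
R_total = 0.2161 K/W
Q = ΔT/R_total = 54/0.2161

Q ≈ 250 W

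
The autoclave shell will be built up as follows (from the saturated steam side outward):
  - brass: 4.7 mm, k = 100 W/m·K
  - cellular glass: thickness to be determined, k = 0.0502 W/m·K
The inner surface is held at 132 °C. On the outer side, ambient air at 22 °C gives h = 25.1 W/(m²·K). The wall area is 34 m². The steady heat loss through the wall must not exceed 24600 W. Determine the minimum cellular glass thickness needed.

Thermal resistances in series:
R_brass = L/(kA) = 0.0047/(100×34) = 1.382×10^-6 K/W
R_outer film = 1/(h_o·A) = 1/(25.1×34) = 0.001172 K/W
Sum of the known resistances R_other = 0.001173 K/W
Required total resistance R_tot = ΔT/Q_allow = 110/24600 = 0.004472 K/W
R_cellular glass = R_tot − R_other = 0.003298 K/W
L = R·k·A = 0.003298×0.0502×34

L ≈ 5.63 mm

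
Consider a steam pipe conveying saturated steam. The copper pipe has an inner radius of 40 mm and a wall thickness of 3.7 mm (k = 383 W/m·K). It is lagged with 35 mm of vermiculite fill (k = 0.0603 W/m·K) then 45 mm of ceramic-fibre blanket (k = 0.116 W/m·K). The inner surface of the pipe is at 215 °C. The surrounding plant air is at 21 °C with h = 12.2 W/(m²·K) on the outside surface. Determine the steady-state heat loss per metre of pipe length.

For a radial system each layer contributes R = ln(r_out/r_in)/(2πkL); films add R = 1/(hA).
R_copper pipe wall = ln(43.7/40)/(2π×383×1) = 3.676×10^-5 K/W
R_vermiculite fill = ln(78.7/43.7)/(2π×0.0603×1) = 1.553 K/W
R_ceramic-fibre blanket = ln(123.7/78.7)/(2π×0.116×1) = 0.6205 K/W
R_outer film = 1/(h_o·2πr_oL) = 1/(12.2×2π×0.1237×1) = 0.1055 K/W
R_total = 2.279 K/W
Q = ΔT/R_total = 194/2.279

q′ ≈ 85.1 W/m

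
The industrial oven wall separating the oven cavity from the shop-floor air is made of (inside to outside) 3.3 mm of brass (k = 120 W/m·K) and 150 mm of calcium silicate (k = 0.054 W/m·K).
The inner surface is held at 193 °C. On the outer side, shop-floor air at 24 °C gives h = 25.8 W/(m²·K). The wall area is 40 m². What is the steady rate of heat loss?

Q ≈ 2400 W

Series thermal resistances:
R_brass = L/(kA) = 0.0033/(120×40) = 6.875×10^-7 K/W
R_calcium silicate = L/(kA) = 0.15/(0.054×40) = 0.06944 K/W
R_outer film = 1/(h_o·A) = 1/(25.8×40) = 9.69×10^-4 K/W
R_total = 0.07041 K/W
Q = ΔT / R_total = 169 / 0.07041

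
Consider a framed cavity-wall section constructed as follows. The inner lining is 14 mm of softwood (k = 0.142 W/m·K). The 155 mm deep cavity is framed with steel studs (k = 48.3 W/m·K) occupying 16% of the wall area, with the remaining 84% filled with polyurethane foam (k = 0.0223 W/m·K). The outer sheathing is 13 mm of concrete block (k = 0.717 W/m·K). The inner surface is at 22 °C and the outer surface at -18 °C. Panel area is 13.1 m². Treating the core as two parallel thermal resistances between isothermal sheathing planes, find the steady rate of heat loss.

Sheathing layers in series; stud and cavity paths in parallel between them.
R_inner = 0.014/(0.142×13.1) = 0.007526 K/W
R_stud  = 0.155/(48.3×0.16×13.1) = 0.001531 K/W
R_cav   = 0.155/(0.0223×0.84×13.1) = 0.6316 K/W
1/R_core = 1/R_stud + 1/R_cav → R_core = 0.001527 K/W
R_outer = 0.013/(0.717×13.1) = 0.001384 K/W
R_total = 0.01044 K/W
Q = ΔT/R_total = 40/0.01044

Q ≈ 3830 W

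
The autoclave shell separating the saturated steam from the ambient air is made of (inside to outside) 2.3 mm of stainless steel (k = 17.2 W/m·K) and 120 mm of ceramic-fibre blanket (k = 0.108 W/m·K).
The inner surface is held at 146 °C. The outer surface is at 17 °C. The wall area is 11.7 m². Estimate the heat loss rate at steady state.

Q ≈ 1360 W

Treating each layer as a thermal resistance in series:
R_stainless steel = L/(kA) = 0.0023/(17.2×11.7) = 1.143×10^-5 K/W
R_ceramic-fibre blanket = L/(kA) = 0.12/(0.108×11.7) = 0.09497 K/W
R_total = 0.09498 K/W
Q = ΔT / R_total = 129 / 0.09498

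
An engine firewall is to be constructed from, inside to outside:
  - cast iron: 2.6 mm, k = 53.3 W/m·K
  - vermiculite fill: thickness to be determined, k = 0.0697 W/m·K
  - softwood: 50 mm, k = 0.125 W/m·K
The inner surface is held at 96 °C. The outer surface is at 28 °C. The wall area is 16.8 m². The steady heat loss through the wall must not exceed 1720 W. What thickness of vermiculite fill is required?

Series thermal resistances:
R_cast iron = L/(kA) = 0.0026/(53.3×16.8) = 2.904×10^-6 K/W
R_softwood = L/(kA) = 0.05/(0.125×16.8) = 0.02381 K/W
Sum of the known resistances R_other = 0.02381 K/W
Required total resistance R_tot = ΔT/Q_allow = 68/1720 = 0.03953 K/W
R_vermiculite fill = R_tot − R_other = 0.01572 K/W
L = R·k·A = 0.01572×0.0697×16.8

L ≈ 18.4 mm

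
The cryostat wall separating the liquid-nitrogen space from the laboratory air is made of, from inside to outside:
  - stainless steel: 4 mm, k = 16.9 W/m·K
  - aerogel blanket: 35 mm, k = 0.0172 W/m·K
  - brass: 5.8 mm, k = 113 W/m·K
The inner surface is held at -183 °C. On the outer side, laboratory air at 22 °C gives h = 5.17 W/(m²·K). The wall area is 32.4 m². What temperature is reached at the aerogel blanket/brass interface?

Treating each layer as a thermal resistance in series:
R_stainless steel = L/(kA) = 0.004/(16.9×32.4) = 7.305×10^-6 K/W
R_aerogel blanket = L/(kA) = 0.035/(0.0172×32.4) = 0.06281 K/W
R_brass = L/(kA) = 0.0058/(113×32.4) = 1.584×10^-6 K/W
R_outer film = 1/(h_o·A) = 1/(5.17×32.4) = 0.00597 K/W
R_total = 0.06878 K/W;  Q = ΔT/R_total = 205/0.06878 = 2980 W
T_interface = T_inner + Q·ΣR(inner→interface) = -183 + 2980×0.06281

T ≈ 4.2 °C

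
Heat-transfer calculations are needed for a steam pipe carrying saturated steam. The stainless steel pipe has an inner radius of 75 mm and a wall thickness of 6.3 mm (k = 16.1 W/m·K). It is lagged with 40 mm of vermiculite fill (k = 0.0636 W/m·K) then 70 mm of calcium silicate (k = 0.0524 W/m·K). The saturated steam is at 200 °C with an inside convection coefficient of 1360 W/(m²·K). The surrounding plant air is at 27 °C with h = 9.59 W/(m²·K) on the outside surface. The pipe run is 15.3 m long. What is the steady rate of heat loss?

Per-layer cylindrical resistances, series-summed:
R_inner film = 1/(h_i·2πr₁L) = 1/(1360×2π×0.075×15.3) = 1.02×10^-4 K/W
R_stainless steel pipe wall = ln(81.3/75)/(2π×16.1×15.3) = 5.211×10^-5 K/W
R_vermiculite fill = ln(121.3/81.3)/(2π×0.0636×15.3) = 0.06544 K/W
R_calcium silicate = ln(191.3/121.3)/(2π×0.0524×15.3) = 0.09044 K/W
R_outer film = 1/(h_o·2πr_oL) = 1/(9.59×2π×0.1913×15.3) = 0.00567 K/W
R_total = 0.1617 K/W
Q = ΔT/R_total = 173/0.1617

Q ≈ 1070 W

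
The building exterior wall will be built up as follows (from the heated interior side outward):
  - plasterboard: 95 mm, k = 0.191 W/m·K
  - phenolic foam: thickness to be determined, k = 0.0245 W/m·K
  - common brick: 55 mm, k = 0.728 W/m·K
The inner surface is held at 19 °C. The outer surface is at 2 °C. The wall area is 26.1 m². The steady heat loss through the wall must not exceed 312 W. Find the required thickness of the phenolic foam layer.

Treating each layer as a thermal resistance in series:
R_plasterboard = L/(kA) = 0.095/(0.191×26.1) = 0.01906 K/W
R_common brick = L/(kA) = 0.055/(0.728×26.1) = 0.002895 K/W
Sum of the known resistances R_other = 0.02195 K/W
Required total resistance R_tot = ΔT/Q_allow = 17/312 = 0.05449 K/W
R_phenolic foam = R_tot − R_other = 0.03254 K/W
L = R·k·A = 0.03254×0.0245×26.1

L ≈ 20.8 mm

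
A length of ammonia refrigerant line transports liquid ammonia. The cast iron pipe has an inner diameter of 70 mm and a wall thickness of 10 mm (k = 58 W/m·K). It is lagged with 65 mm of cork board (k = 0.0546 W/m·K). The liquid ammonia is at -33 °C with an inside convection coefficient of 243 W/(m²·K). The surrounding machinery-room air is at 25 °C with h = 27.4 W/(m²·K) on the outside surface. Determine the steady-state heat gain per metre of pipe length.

q′ ≈ 21.7 W/m

For a radial system each layer contributes R = ln(r_out/r_in)/(2πkL); films add R = 1/(hA).
R_inner film = 1/(h_i·2πr₁L) = 1/(243×2π×0.035×1) = 0.01871 K/W
R_cast iron pipe wall = ln(45/35)/(2π×58×1) = 6.896×10^-4 K/W
R_cork board = ln(110/45)/(2π×0.0546×1) = 2.605 K/W
R_outer film = 1/(h_o·2πr_oL) = 1/(27.4×2π×0.11×1) = 0.05281 K/W
R_total = 2.678 K/W
Q = ΔT/R_total = 58/2.678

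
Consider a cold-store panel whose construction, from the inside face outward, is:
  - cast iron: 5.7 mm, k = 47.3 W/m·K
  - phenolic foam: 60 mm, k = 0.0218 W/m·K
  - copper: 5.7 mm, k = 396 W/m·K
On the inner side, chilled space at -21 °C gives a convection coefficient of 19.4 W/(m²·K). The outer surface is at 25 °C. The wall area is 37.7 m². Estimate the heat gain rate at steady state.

Q ≈ 618 W

Series thermal resistances:
R_inner film = 1/(h_i·A) = 1/(19.4×37.7) = 0.001367 K/W
R_cast iron = L/(kA) = 0.0057/(47.3×37.7) = 3.196×10^-6 K/W
R_phenolic foam = L/(kA) = 0.06/(0.0218×37.7) = 0.07301 K/W
R_copper = L/(kA) = 0.0057/(396×37.7) = 3.818×10^-7 K/W
R_total = 0.07438 K/W
Q = ΔT / R_total = 46 / 0.07438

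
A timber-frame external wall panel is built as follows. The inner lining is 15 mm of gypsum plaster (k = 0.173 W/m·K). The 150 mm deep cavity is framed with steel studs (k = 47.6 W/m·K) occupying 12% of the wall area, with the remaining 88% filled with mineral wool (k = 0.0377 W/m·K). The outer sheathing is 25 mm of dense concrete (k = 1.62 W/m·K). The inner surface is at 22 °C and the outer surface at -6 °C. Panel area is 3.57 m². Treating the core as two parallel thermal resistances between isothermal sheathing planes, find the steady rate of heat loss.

Q ≈ 779 W

Sheathing layers in series; stud and cavity paths in parallel between them.
R_inner = 0.015/(0.173×3.57) = 0.02429 K/W
R_stud  = 0.15/(47.6×0.12×3.57) = 0.007356 K/W
R_cav   = 0.15/(0.0377×0.88×3.57) = 1.266 K/W
1/R_core = 1/R_stud + 1/R_cav → R_core = 0.007313 K/W
R_outer = 0.025/(1.62×3.57) = 0.004323 K/W
R_total = 0.03592 K/W
Q = ΔT/R_total = 28/0.03592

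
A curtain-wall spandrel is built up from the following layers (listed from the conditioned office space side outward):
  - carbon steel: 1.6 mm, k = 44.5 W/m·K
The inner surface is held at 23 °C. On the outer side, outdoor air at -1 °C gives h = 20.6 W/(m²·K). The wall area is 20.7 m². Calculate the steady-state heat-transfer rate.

Using the resistance-network approach (series):
R_carbon steel = L/(kA) = 0.0016/(44.5×20.7) = 1.737×10^-6 K/W
R_outer film = 1/(h_o·A) = 1/(20.6×20.7) = 0.002345 K/W
R_total = 0.002347 K/W
Q = ΔT / R_total = 24 / 0.002347

Q ≈ 10200 W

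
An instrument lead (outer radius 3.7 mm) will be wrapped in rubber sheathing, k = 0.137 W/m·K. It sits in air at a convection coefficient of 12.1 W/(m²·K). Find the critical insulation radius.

r_cr ≈ 11.3 mm

For a cylinder r_cr = k/h = 0.137/12.1
r_cr = 11.3 mm; since the bare radius (3.7 mm) is below r_cr, adding a thin layer of insulation will *increase* heat loss.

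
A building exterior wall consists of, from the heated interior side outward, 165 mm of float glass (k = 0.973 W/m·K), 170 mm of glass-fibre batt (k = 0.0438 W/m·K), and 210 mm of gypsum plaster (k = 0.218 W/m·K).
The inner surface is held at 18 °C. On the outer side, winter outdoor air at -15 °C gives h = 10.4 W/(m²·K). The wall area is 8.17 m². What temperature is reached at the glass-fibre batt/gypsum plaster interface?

T ≈ -8.16 °C

Model the wall as resistances in series:
R_float glass = L/(kA) = 0.165/(0.973×8.17) = 0.02076 K/W
R_glass-fibre batt = L/(kA) = 0.17/(0.0438×8.17) = 0.4751 K/W
R_gypsum plaster = L/(kA) = 0.21/(0.218×8.17) = 0.1179 K/W
R_outer film = 1/(h_o·A) = 1/(10.4×8.17) = 0.01177 K/W
R_total = 0.6255 K/W;  Q = ΔT/R_total = 33/0.6255 = 52.76 W
T_interface = T_inner − Q·ΣR(inner→interface) = 18 − 52.8×0.4958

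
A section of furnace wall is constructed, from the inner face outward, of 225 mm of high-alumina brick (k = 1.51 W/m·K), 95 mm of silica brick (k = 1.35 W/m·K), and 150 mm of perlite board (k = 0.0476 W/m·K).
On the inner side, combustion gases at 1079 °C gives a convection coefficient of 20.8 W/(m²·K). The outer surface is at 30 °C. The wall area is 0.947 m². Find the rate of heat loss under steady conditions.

Series thermal resistances:
R_inner film = 1/(h_i·A) = 1/(20.8×0.947) = 0.05077 K/W
R_high-alumina brick = L/(kA) = 0.225/(1.51×0.947) = 0.1573 K/W
R_silica brick = L/(kA) = 0.095/(1.35×0.947) = 0.07431 K/W
R_perlite board = L/(kA) = 0.15/(0.0476×0.947) = 3.328 K/W
R_total = 3.61 K/W
Q = ΔT / R_total = 1049 / 3.61

Q ≈ 291 W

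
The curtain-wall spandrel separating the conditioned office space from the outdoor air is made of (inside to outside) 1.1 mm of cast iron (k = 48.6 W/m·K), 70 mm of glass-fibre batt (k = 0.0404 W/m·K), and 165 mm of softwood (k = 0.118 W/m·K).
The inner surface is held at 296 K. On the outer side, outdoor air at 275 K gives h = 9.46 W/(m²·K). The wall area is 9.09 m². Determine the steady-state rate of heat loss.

Q ≈ 59 W

Model the wall as resistances in series:
R_cast iron = L/(kA) = 0.0011/(48.6×9.09) = 2.49×10^-6 K/W
R_glass-fibre batt = L/(kA) = 0.07/(0.0404×9.09) = 0.1906 K/W
R_softwood = L/(kA) = 0.165/(0.118×9.09) = 0.1538 K/W
R_outer film = 1/(h_o·A) = 1/(9.46×9.09) = 0.01163 K/W
R_total = 0.3561 K/W
Q = ΔT / R_total = 21 / 0.3561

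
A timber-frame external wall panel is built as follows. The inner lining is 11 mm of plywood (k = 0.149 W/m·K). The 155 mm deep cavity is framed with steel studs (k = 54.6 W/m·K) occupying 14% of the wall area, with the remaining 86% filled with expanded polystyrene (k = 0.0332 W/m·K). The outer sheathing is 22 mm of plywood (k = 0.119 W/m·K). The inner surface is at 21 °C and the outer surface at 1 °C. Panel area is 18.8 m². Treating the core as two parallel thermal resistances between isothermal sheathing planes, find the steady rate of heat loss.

Q ≈ 1350 W

Sheathing layers in series; stud and cavity paths in parallel between them.
R_inner = 0.011/(0.149×18.8) = 0.003927 K/W
R_stud  = 0.155/(54.6×0.14×18.8) = 0.001079 K/W
R_cav   = 0.155/(0.0332×0.86×18.8) = 0.2888 K/W
1/R_core = 1/R_stud + 1/R_cav → R_core = 0.001075 K/W
R_outer = 0.022/(0.119×18.8) = 0.009834 K/W
R_total = 0.01484 K/W
Q = ΔT/R_total = 20/0.01484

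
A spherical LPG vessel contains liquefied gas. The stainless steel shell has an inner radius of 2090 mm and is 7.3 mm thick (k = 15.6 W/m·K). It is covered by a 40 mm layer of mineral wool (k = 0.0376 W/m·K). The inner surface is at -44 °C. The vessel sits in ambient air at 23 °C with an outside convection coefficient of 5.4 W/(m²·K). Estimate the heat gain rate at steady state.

Spherical conduction: R = (1/r_in − 1/r_out)/(4πk) per layer; series-sum.
R_stainless steel shell = (1/2.09 − 1/2.0973)/(4π×15.6) = 8.495×10^-6 K/W
R_mineral wool = (1/2.0973 − 1/2.1373)/(4π×0.0376) = 0.01889 K/W
R_outer film = 1/(h·4πr_o²) = 1/(5.4×4π×2.1373²) = 0.003226 K/W
R_total = 0.02212 K/W
Q = ΔT/R_total = 67/0.02212

Q ≈ 3030 W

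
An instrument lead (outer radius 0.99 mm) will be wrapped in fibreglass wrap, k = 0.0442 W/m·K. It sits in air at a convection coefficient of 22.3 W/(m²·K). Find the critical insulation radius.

For a cylinder r_cr = k/h = 0.0442/22.3
r_cr = 1.98 mm; since the bare radius (0.99 mm) is below r_cr, adding a thin layer of insulation will *increase* heat loss.

r_cr ≈ 1.98 mm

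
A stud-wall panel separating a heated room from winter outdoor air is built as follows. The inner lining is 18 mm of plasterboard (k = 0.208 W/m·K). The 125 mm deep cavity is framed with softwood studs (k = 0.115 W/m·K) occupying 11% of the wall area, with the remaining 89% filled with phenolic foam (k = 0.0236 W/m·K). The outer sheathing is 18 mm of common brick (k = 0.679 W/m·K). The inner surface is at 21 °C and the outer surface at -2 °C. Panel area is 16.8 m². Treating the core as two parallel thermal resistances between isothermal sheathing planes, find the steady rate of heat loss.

Sheathing layers in series; stud and cavity paths in parallel between them.
R_inner = 0.018/(0.208×16.8) = 0.005151 K/W
R_stud  = 0.125/(0.115×0.11×16.8) = 0.5882 K/W
R_cav   = 0.125/(0.0236×0.89×16.8) = 0.3542 K/W
1/R_core = 1/R_stud + 1/R_cav → R_core = 0.2211 K/W
R_outer = 0.018/(0.679×16.8) = 0.001578 K/W
R_total = 0.2278 K/W
Q = ΔT/R_total = 23/0.2278

Q ≈ 101 W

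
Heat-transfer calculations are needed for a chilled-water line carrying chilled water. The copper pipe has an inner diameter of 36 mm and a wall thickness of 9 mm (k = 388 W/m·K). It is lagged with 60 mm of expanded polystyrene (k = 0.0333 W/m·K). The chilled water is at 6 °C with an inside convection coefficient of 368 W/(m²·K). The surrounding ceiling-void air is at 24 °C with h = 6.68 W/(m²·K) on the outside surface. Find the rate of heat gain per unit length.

q′ ≈ 3.06 W/m

Per-layer cylindrical resistances, series-summed:
R_inner film = 1/(h_i·2πr₁L) = 1/(368×2π×0.018×1) = 0.02403 K/W
R_copper pipe wall = ln(27/18)/(2π×388×1) = 1.663×10^-4 K/W
R_expanded polystyrene = ln(87/27)/(2π×0.0333×1) = 5.592 K/W
R_outer film = 1/(h_o·2πr_oL) = 1/(6.68×2π×0.087×1) = 0.2739 K/W
R_total = 5.89 K/W
Q = ΔT/R_total = 18/5.89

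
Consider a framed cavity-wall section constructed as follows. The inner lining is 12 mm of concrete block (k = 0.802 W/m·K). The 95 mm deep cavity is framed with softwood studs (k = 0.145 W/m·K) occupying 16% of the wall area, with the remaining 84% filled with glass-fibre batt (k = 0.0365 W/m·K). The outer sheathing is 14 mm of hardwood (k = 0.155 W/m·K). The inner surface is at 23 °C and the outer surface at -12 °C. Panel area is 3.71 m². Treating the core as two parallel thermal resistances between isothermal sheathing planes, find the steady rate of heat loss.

Q ≈ 69.5 W

Sheathing layers in series; stud and cavity paths in parallel between them.
R_inner = 0.012/(0.802×3.71) = 0.004033 K/W
R_stud  = 0.095/(0.145×0.16×3.71) = 1.104 K/W
R_cav   = 0.095/(0.0365×0.84×3.71) = 0.8352 K/W
1/R_core = 1/R_stud + 1/R_cav → R_core = 0.4754 K/W
R_outer = 0.014/(0.155×3.71) = 0.02435 K/W
R_total = 0.5038 K/W
Q = ΔT/R_total = 35/0.5038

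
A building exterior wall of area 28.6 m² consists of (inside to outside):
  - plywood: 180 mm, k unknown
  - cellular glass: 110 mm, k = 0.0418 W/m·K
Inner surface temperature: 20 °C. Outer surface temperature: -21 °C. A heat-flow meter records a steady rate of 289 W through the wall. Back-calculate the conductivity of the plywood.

Model the wall as resistances in series:
R_cellular glass = L/(kA) = 0.11/(0.0418×28.6) = 0.09201 K/W
Sum of known resistances R_other = 0.09201 K/W
Total R = ΔT/Q = 41/289 = 0.1419 K/W
R_plywood = R_total − R_other = 0.04986 K/W
k = L/(R·A) = 0.18/(0.04986×28.6)

k ≈ 0.126 W/(m·K)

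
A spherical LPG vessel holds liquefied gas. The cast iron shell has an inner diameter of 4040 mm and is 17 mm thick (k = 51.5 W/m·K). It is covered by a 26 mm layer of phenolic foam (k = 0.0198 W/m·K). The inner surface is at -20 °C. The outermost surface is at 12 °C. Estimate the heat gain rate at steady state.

Each spherical layer contributes R = (1/r_i − 1/r_o)/(4πk):
R_cast iron shell = (1/2.02 − 1/2.037)/(4π×51.5) = 6.384×10^-6 K/W
R_phenolic foam = (1/2.037 − 1/2.063)/(4π×0.0198) = 0.02487 K/W
R_total = 0.02487 K/W
Q = ΔT/R_total = 32/0.02487

Q ≈ 1290 W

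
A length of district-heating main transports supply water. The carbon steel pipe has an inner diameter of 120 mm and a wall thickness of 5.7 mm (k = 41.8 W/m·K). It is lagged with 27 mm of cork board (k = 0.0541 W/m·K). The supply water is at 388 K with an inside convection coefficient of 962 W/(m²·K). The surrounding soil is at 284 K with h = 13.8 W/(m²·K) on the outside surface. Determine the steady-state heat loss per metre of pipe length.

q′ ≈ 91.2 W/m

For a radial system each layer contributes R = ln(r_out/r_in)/(2πkL); films add R = 1/(hA).
R_inner film = 1/(h_i·2πr₁L) = 1/(962×2π×0.06×1) = 0.002757 K/W
R_carbon steel pipe wall = ln(65.7/60)/(2π×41.8×1) = 3.456×10^-4 K/W
R_cork board = ln(92.7/65.7)/(2π×0.0541×1) = 1.013 K/W
R_outer film = 1/(h_o·2πr_oL) = 1/(13.8×2π×0.0927×1) = 0.1244 K/W
R_total = 1.14 K/W
Q = ΔT/R_total = 104/1.14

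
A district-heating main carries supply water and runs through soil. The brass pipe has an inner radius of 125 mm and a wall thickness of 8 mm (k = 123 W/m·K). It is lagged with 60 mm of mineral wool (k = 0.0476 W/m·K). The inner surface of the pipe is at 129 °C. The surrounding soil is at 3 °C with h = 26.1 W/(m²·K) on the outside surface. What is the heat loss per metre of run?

q′ ≈ 98.7 W/m

For a radial system each layer contributes R = ln(r_out/r_in)/(2πkL); films add R = 1/(hA).
R_brass pipe wall = ln(133/125)/(2π×123×1) = 8.027×10^-5 K/W
R_mineral wool = ln(193/133)/(2π×0.0476×1) = 1.245 K/W
R_outer film = 1/(h_o·2πr_oL) = 1/(26.1×2π×0.193×1) = 0.0316 K/W
R_total = 1.277 K/W
Q = ΔT/R_total = 126/1.277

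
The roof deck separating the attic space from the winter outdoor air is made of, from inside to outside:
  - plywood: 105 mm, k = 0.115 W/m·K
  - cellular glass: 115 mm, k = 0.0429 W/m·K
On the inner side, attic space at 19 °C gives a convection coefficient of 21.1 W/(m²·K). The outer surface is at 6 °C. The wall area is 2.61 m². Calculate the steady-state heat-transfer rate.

Q ≈ 9.32 W

Series thermal resistances:
R_inner film = 1/(h_i·A) = 1/(21.1×2.61) = 0.01816 K/W
R_plywood = L/(kA) = 0.105/(0.115×2.61) = 0.3498 K/W
R_cellular glass = L/(kA) = 0.115/(0.0429×2.61) = 1.027 K/W
R_total = 1.395 K/W
Q = ΔT / R_total = 13 / 1.395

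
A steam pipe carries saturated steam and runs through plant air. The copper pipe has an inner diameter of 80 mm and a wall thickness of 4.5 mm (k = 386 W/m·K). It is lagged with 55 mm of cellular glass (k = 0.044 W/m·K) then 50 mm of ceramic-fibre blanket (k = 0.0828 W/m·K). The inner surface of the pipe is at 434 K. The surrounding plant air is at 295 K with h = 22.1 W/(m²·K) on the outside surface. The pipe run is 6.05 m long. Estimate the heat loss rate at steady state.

For a radial system each layer contributes R = ln(r_out/r_in)/(2πkL); films add R = 1/(hA).
R_copper pipe wall = ln(44.5/40)/(2π×386×6.05) = 7.266×10^-6 K/W
R_cellular glass = ln(99.5/44.5)/(2π×0.044×6.05) = 0.4811 K/W
R_ceramic-fibre blanket = ln(149.5/99.5)/(2π×0.0828×6.05) = 0.1294 K/W
R_outer film = 1/(h_o·2πr_oL) = 1/(22.1×2π×0.1495×6.05) = 0.007962 K/W
R_total = 0.6184 K/W
Q = ΔT/R_total = 139/0.6184

Q ≈ 225 W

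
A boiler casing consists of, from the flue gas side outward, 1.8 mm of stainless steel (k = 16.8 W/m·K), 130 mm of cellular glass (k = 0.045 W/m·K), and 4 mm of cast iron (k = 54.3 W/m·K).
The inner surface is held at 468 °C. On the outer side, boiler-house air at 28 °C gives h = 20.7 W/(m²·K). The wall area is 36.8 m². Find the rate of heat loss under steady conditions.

Model the wall as resistances in series:
R_stainless steel = L/(kA) = 0.0018/(16.8×36.8) = 2.911×10^-6 K/W
R_cellular glass = L/(kA) = 0.13/(0.045×36.8) = 0.0785 K/W
R_cast iron = L/(kA) = 0.004/(54.3×36.8) = 2.002×10^-6 K/W
R_outer film = 1/(h_o·A) = 1/(20.7×36.8) = 0.001313 K/W
R_total = 0.07982 K/W
Q = ΔT / R_total = 440 / 0.07982

Q ≈ 5510 W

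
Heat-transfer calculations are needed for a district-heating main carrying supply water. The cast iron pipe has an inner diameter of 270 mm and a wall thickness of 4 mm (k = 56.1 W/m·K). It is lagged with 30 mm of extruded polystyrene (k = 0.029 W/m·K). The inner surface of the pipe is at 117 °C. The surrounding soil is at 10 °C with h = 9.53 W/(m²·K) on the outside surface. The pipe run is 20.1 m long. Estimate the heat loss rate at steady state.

Q ≈ 1840 W

For a radial system each layer contributes R = ln(r_out/r_in)/(2πkL); films add R = 1/(hA).
R_cast iron pipe wall = ln(139/135)/(2π×56.1×20.1) = 4.121×10^-6 K/W
R_extruded polystyrene = ln(169/139)/(2π×0.029×20.1) = 0.05336 K/W
R_outer film = 1/(h_o·2πr_oL) = 1/(9.53×2π×0.169×20.1) = 0.004916 K/W
R_total = 0.05828 K/W
Q = ΔT/R_total = 107/0.05828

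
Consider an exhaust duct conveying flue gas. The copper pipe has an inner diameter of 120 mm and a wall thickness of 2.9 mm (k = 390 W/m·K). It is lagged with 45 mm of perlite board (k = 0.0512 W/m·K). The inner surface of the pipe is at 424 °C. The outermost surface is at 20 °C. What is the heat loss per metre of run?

Per-layer cylindrical resistances, series-summed:
R_copper pipe wall = ln(62.9/60)/(2π×390×1) = 1.926×10^-5 K/W
R_perlite board = ln(107.9/62.9)/(2π×0.0512×1) = 1.678 K/W
R_total = 1.678 K/W
Q = ΔT/R_total = 404/1.678

q′ ≈ 241 W/m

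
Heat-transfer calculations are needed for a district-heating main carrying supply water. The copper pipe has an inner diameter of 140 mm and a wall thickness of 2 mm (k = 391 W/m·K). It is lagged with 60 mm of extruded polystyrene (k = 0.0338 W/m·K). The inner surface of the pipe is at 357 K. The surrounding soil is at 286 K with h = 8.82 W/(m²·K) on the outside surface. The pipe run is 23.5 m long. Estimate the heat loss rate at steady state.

Q ≈ 558 W

Cylindrical conduction, so R = ln(r₂/r₁)/(2πkL) per layer, in series:
R_copper pipe wall = ln(72/70)/(2π×391×23.5) = 4.88×10^-7 K/W
R_extruded polystyrene = ln(132/72)/(2π×0.0338×23.5) = 0.1215 K/W
R_outer film = 1/(h_o·2πr_oL) = 1/(8.82×2π×0.132×23.5) = 0.005817 K/W
R_total = 0.1273 K/W
Q = ΔT/R_total = 71/0.1273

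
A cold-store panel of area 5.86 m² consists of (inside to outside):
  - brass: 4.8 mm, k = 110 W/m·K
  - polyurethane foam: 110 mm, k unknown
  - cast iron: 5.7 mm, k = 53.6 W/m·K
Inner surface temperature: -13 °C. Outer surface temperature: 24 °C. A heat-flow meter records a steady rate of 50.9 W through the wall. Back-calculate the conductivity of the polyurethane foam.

k ≈ 0.0258 W/(m·K)

Series thermal resistances:
R_brass = L/(kA) = 0.0048/(110×5.86) = 7.446×10^-6 K/W
R_cast iron = L/(kA) = 0.0057/(53.6×5.86) = 1.815×10^-5 K/W
Sum of known resistances R_other = 2.559×10^-5 K/W
Total R = ΔT/Q = 37/50.9 = 0.7269 K/W
R_polyurethane foam = R_total − R_other = 0.7269 K/W
k = L/(R·A) = 0.11/(0.7269×5.86)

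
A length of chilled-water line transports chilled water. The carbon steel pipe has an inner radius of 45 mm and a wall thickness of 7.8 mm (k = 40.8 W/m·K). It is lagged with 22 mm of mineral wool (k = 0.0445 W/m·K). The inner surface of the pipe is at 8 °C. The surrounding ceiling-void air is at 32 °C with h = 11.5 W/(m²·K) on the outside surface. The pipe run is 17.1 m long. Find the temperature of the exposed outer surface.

T ≈ 28.9 °C

Radial resistances (cylindrical: R_cond = ln(r_o/r_i)/(2πkL), R_conv = 1/(h·2πrL)):
R_carbon steel pipe wall = ln(52.8/45)/(2π×40.8×17.1) = 3.646×10^-5 K/W
R_mineral wool = ln(74.8/52.8)/(2π×0.0445×17.1) = 0.07285 K/W
R_outer film = 1/(h_o·2πr_oL) = 1/(11.5×2π×0.0748×17.1) = 0.01082 K/W
R_total = 0.08371 K/W
Q = ΔT/R_total = 24/0.08371
Q = 287 W
T_interface = T_inner + Q·ΣR(inner→interface) = 8 + 287×0.07289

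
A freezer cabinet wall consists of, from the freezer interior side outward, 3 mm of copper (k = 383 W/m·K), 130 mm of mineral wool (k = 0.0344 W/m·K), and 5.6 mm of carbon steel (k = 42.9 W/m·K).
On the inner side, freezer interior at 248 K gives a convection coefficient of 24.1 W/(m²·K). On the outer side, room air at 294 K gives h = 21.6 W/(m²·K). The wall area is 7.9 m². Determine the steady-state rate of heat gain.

Q ≈ 94 W

Model the wall as resistances in series:
R_inner film = 1/(h_i·A) = 1/(24.1×7.9) = 0.005252 K/W
R_copper = L/(kA) = 0.003/(383×7.9) = 9.915×10^-7 K/W
R_mineral wool = L/(kA) = 0.13/(0.0344×7.9) = 0.4784 K/W
R_carbon steel = L/(kA) = 0.0056/(42.9×7.9) = 1.652×10^-5 K/W
R_outer film = 1/(h_o·A) = 1/(21.6×7.9) = 0.00586 K/W
R_total = 0.4895 K/W
Q = ΔT / R_total = 46 / 0.4895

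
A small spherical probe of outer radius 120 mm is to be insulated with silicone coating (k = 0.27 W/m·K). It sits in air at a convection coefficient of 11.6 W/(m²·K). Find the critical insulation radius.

r_cr ≈ 46.6 mm

For a sphere r_cr = 2k/h = 2×0.27/11.6
r_cr = 46.6 mm; since the bare radius (120 mm) is above r_cr, any added insulation will reduce heat loss.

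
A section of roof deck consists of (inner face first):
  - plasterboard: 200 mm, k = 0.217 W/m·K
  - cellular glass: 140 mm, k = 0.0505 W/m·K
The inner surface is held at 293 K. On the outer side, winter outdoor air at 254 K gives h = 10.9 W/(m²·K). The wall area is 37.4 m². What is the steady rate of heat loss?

Q ≈ 385 W

Treating each layer as a thermal resistance in series:
R_plasterboard = L/(kA) = 0.2/(0.217×37.4) = 0.02464 K/W
R_cellular glass = L/(kA) = 0.14/(0.0505×37.4) = 0.07413 K/W
R_outer film = 1/(h_o·A) = 1/(10.9×37.4) = 0.002453 K/W
R_total = 0.1012 K/W
Q = ΔT / R_total = 39 / 0.1012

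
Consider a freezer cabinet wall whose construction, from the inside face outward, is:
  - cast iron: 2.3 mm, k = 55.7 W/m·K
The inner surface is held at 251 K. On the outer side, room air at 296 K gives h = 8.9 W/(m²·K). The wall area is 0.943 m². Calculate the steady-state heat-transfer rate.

Q ≈ 378 W

Treating each layer as a thermal resistance in series:
R_cast iron = L/(kA) = 0.0023/(55.7×0.943) = 4.379×10^-5 K/W
R_outer film = 1/(h_o·A) = 1/(8.9×0.943) = 0.1192 K/W
R_total = 0.1192 K/W
Q = ΔT / R_total = 45 / 0.1192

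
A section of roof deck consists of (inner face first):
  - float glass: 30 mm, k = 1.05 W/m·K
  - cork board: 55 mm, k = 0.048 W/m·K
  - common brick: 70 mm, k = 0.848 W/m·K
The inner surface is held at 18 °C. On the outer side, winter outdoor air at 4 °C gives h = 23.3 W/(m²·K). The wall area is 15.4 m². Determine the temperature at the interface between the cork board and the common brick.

T ≈ 5.35 °C

Thermal resistances in series:
R_float glass = L/(kA) = 0.03/(1.05×15.4) = 0.001855 K/W
R_cork board = L/(kA) = 0.055/(0.048×15.4) = 0.0744 K/W
R_common brick = L/(kA) = 0.07/(0.848×15.4) = 0.00536 K/W
R_outer film = 1/(h_o·A) = 1/(23.3×15.4) = 0.002787 K/W
R_total = 0.08441 K/W;  Q = ΔT/R_total = 14/0.08441 = 165.9 W
T_interface = T_inner − Q·ΣR(inner→interface) = 18 − 166×0.07626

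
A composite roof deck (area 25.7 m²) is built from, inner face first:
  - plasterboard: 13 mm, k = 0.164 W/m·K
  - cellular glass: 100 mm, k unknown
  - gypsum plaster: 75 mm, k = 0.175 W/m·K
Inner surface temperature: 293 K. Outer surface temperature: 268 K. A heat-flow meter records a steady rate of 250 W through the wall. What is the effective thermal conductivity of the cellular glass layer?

Thermal resistances in series:
R_plasterboard = L/(kA) = 0.013/(0.164×25.7) = 0.003084 K/W
R_gypsum plaster = L/(kA) = 0.075/(0.175×25.7) = 0.01668 K/W
Sum of known resistances R_other = 0.01976 K/W
Total R = ΔT/Q = 25/250 = 0.1 K/W
R_cellular glass = R_total − R_other = 0.08024 K/W
k = L/(R·A) = 0.1/(0.08024×25.7)

k ≈ 0.0485 W/(m·K)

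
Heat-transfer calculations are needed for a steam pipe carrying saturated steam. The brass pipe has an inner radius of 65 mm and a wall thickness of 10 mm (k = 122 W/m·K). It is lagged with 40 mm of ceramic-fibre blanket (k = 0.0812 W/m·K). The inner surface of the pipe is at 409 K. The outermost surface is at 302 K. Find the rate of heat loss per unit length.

q′ ≈ 128 W/m

Cylindrical conduction, so R = ln(r₂/r₁)/(2πkL) per layer, in series:
R_brass pipe wall = ln(75/65)/(2π×122×1) = 1.867×10^-4 K/W
R_ceramic-fibre blanket = ln(115/75)/(2π×0.0812×1) = 0.8378 K/W
R_total = 0.838 K/W
Q = ΔT/R_total = 107/0.838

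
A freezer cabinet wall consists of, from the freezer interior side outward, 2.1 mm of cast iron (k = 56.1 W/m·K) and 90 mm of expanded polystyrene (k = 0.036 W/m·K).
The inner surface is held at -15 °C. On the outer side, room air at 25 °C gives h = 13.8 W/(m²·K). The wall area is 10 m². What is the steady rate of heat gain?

Thermal resistances in series:
R_cast iron = L/(kA) = 0.0021/(56.1×10) = 3.743×10^-6 K/W
R_expanded polystyrene = L/(kA) = 0.09/(0.036×10) = 0.25 K/W
R_outer film = 1/(h_o·A) = 1/(13.8×10) = 0.007246 K/W
R_total = 0.2573 K/W
Q = ΔT / R_total = 40 / 0.2573

Q ≈ 155 W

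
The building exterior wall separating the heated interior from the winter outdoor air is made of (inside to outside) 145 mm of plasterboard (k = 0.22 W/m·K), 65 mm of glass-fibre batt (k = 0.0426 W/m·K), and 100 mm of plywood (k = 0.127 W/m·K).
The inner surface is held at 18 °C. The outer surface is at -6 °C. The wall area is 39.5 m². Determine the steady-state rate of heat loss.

Treating each layer as a thermal resistance in series:
R_plasterboard = L/(kA) = 0.145/(0.22×39.5) = 0.01669 K/W
R_glass-fibre batt = L/(kA) = 0.065/(0.0426×39.5) = 0.03863 K/W
R_plywood = L/(kA) = 0.1/(0.127×39.5) = 0.01993 K/W
R_total = 0.07525 K/W
Q = ΔT / R_total = 24 / 0.07525

Q ≈ 319 W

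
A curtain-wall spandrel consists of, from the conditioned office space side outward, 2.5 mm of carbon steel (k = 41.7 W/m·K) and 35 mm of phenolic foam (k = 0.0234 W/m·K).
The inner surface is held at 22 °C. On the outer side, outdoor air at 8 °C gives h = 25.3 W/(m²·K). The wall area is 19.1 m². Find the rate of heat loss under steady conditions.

Q ≈ 174 W

Series thermal resistances:
R_carbon steel = L/(kA) = 0.0025/(41.7×19.1) = 3.139×10^-6 K/W
R_phenolic foam = L/(kA) = 0.035/(0.0234×19.1) = 0.07831 K/W
R_outer film = 1/(h_o·A) = 1/(25.3×19.1) = 0.002069 K/W
R_total = 0.08038 K/W
Q = ΔT / R_total = 14 / 0.08038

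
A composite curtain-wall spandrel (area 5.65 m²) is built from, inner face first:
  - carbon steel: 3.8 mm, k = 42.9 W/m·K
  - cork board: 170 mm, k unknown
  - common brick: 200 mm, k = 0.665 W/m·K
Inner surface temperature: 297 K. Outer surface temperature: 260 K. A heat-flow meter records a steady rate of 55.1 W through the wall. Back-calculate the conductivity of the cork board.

Treating each layer as a thermal resistance in series:
R_carbon steel = L/(kA) = 0.0038/(42.9×5.65) = 1.568×10^-5 K/W
R_common brick = L/(kA) = 0.2/(0.665×5.65) = 0.05323 K/W
Sum of known resistances R_other = 0.05325 K/W
Total R = ΔT/Q = 37/55.1 = 0.6715 K/W
R_cork board = R_total − R_other = 0.6183 K/W
k = L/(R·A) = 0.17/(0.6183×5.65)

k ≈ 0.0487 W/(m·K)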